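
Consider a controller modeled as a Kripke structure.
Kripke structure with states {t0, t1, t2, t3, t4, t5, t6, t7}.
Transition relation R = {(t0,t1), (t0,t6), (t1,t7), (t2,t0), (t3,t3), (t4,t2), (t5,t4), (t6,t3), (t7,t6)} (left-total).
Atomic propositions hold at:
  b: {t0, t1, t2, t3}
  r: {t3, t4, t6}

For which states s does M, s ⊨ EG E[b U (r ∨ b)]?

Sat(r ∨ b) = {t0, t1, t2, t3, t4, t6}
E[b U (r ∨ b)]: least fixpoint, start Z0 = Sat((r ∨ b)) = {t0, t1, t2, t3, t4, t6}, add states in Sat(b) with some successor in Z. Already a fixed point.
Sat(E[b U (r ∨ b)]) = {t0, t1, t2, t3, t4, t6}
EG E[b U (r ∨ b)]: greatest fixpoint, start Z0 = {t0, t1, t2, t3, t4, t6}, keep only states in Sat with some successor in Z. Z1 = {t0, t2, t3, t4, t6}; fixed.
Sat(EG E[b U (r ∨ b)]) = {t0, t2, t3, t4, t6}

{t0, t2, t3, t4, t6}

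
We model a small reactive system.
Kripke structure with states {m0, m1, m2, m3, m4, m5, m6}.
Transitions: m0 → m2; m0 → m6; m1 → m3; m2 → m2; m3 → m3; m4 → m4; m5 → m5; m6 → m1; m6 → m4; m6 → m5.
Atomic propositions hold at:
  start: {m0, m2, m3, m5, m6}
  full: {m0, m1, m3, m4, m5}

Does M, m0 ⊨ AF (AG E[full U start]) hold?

E[full U start]: least fixpoint, start Z0 = Sat(start) = {m0, m2, m3, m5, m6}, add states in Sat(full) with some successor in Z. Z1 = {m0, m1, m2, m3, m5, m6}; fixed.
Sat(E[full U start]) = {m0, m1, m2, m3, m5, m6}
AG E[full U start]: greatest fixpoint, start Z0 = {m0, m1, m2, m3, m5, m6}, keep only states in Sat with every successor in Z. Z1 = {m0, m1, m2, m3, m5}; Z2 = {m1, m2, m3, m5}; fixed.
Sat(AG E[full U start]) = {m1, m2, m3, m5}
AF (AG E[full U start]): least fixpoint, start Z0 = {m1, m2, m3, m5}, add states with every successor in Z. Already a fixed point.
Sat(AF (AG E[full U start])) = {m1, m2, m3, m5}
m0 ∉ Sat(AF (AG E[full U start])) = {m1, m2, m3, m5}, so the formula does not hold at m0.

No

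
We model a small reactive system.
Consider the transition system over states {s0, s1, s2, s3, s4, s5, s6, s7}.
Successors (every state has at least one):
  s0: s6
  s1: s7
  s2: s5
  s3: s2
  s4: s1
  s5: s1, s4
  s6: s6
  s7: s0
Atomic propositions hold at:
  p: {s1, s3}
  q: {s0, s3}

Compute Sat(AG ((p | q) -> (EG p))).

{s6}

Sat(p | q) = {s0, s1, s3}
EG p: greatest fixpoint, start Z0 = {s1, s3}, keep only states in Sat with some successor in Z. Z1 = ∅; fixed.
Sat(EG p) = ∅
Sat((p | q) -> (EG p)) = {s2, s4, s5, s6, s7}
AG ((p | q) -> (EG p)): greatest fixpoint, start Z0 = {s2, s4, s5, s6, s7}, keep only states in Sat with every successor in Z. Z1 = {s2, s6}; Z2 = {s6}; fixed.
Sat(AG ((p | q) -> (EG p))) = {s6}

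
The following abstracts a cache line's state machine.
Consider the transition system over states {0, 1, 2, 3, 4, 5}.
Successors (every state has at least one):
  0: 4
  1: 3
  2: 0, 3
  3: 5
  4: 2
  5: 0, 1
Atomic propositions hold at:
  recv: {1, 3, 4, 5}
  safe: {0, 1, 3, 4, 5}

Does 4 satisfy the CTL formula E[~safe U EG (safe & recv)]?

No

Sat(~safe) = {2}
Sat(safe & recv) = {1, 3, 4, 5}
EG (safe & recv): greatest fixpoint, start Z0 = {1, 3, 4, 5}, keep only states in Sat with some successor in Z. Z1 = {1, 3, 5}; fixed.
Sat(EG (safe & recv)) = {1, 3, 5}
E[~safe U EG (safe & recv)]: least fixpoint, start Z0 = Sat(EG (safe & recv)) = {1, 3, 5}, add states in Sat(~safe) with some successor in Z. Z1 = {1, 2, 3, 5}; fixed.
Sat(E[~safe U EG (safe & recv)]) = {1, 2, 3, 5}
4 ∉ Sat(E[~safe U EG (safe & recv)]) = {1, 2, 3, 5}, so the formula does not hold at 4.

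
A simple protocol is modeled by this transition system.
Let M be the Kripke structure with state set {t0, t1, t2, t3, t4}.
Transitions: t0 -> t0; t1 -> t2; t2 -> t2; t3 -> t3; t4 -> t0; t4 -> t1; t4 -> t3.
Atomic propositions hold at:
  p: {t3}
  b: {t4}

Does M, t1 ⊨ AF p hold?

AF p: least fixpoint, start Z0 = {t3}, add states with every successor in Z. Already a fixed point.
Sat(AF p) = {t3}
t1 ∉ Sat(AF p) = {t3}, so the formula does not hold at t1.

No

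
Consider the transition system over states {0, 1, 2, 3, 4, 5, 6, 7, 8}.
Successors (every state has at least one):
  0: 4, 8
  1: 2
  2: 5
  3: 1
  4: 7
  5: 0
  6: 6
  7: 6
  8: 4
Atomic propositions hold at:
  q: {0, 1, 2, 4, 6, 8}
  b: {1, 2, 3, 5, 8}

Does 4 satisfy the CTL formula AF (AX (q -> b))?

Yes

Sat(q -> b) = {1, 2, 3, 5, 7, 8}
Sat(AX (q -> b)) = {s : every successor in {1, 2, 3, 5, 7, 8}} = {1, 2, 3, 4}
AF (AX (q -> b)): least fixpoint, start Z0 = {1, 2, 3, 4}, add states with every successor in Z. Z1 = {1, 2, 3, 4, 8}; Z2 = {0, 1, 2, 3, 4, 8}; Z3 = {0, 1, 2, 3, 4, 5, 8}; fixed.
Sat(AF (AX (q -> b))) = {0, 1, 2, 3, 4, 5, 8}
4 ∈ Sat(AF (AX (q -> b))) = {0, 1, 2, 3, 4, 5, 8}, so the formula holds at 4.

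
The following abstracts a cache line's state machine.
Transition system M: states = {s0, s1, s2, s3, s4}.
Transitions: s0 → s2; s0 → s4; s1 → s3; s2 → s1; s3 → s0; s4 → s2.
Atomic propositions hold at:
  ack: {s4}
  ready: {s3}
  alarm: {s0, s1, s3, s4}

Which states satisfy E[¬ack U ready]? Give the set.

{s0, s1, s2, s3}

Sat(¬ack) = {s0, s1, s2, s3}
E[¬ack U ready]: least fixpoint, start Z0 = Sat(ready) = {s3}, add states in Sat(¬ack) with some successor in Z. Z1 = {s1, s3}; Z2 = {s1, s2, s3}; Z3 = {s0, s1, s2, s3}; fixed.
Sat(E[¬ack U ready]) = {s0, s1, s2, s3}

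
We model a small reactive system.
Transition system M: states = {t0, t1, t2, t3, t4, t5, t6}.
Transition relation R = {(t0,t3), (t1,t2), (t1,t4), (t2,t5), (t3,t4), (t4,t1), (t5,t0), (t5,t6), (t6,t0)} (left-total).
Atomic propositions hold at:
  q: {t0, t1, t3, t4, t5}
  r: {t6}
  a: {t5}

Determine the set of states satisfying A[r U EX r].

{t5}

Sat(EX r) = {s : some successor in {t6}} = {t5}
A[r U EX r]: least fixpoint, start Z0 = Sat(EX r) = {t5}, add states in Sat(r) with every successor in Z. Already a fixed point.
Sat(A[r U EX r]) = {t5}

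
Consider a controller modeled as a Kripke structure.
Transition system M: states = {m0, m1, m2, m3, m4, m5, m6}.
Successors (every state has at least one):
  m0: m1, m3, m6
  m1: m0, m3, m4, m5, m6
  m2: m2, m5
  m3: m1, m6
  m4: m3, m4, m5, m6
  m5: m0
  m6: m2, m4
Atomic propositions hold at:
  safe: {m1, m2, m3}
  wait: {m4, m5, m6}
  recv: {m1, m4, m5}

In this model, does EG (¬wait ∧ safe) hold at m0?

No

Sat(¬wait) = {m0, m1, m2, m3}
Sat(¬wait ∧ safe) = {m1, m2, m3}
EG (¬wait ∧ safe): greatest fixpoint, start Z0 = {m1, m2, m3}, keep only states in Sat with some successor in Z. Already a fixed point.
Sat(EG (¬wait ∧ safe)) = {m1, m2, m3}
m0 ∉ Sat(EG (¬wait ∧ safe)) = {m1, m2, m3}, so the formula does not hold at m0.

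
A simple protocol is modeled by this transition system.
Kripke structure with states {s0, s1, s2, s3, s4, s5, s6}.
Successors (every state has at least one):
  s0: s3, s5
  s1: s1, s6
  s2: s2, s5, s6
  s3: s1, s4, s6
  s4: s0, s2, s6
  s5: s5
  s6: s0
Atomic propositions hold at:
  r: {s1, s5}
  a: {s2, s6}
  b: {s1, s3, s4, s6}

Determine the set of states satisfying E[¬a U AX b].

Sat(¬a) = {s0, s1, s3, s4, s5}
Sat(AX b) = {s : every successor in {s1, s3, s4, s6}} = {s1, s3}
E[¬a U AX b]: least fixpoint, start Z0 = Sat(AX b) = {s1, s3}, add states in Sat(¬a) with some successor in Z. Z1 = {s0, s1, s3}; Z2 = {s0, s1, s3, s4}; fixed.
Sat(E[¬a U AX b]) = {s0, s1, s3, s4}

{s0, s1, s3, s4}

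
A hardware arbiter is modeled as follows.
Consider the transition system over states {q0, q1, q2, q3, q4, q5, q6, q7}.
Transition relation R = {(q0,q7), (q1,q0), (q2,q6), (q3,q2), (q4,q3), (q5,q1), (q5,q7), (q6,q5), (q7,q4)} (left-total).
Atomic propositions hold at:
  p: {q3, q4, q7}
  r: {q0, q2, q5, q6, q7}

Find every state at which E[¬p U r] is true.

Sat(¬p) = {q0, q1, q2, q5, q6}
E[¬p U r]: least fixpoint, start Z0 = Sat(r) = {q0, q2, q5, q6, q7}, add states in Sat(¬p) with some successor in Z. Z1 = {q0, q1, q2, q5, q6, q7}; fixed.
Sat(E[¬p U r]) = {q0, q1, q2, q5, q6, q7}

{q0, q1, q2, q5, q6, q7}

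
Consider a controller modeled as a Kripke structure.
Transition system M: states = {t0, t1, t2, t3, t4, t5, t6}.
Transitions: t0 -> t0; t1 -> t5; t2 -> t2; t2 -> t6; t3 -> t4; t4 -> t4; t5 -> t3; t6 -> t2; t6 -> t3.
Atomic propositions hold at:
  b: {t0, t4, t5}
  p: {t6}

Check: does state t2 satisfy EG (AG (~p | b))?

No

Sat(~p) = {t0, t1, t2, t3, t4, t5}
Sat(~p | b) = {t0, t1, t2, t3, t4, t5}
AG (~p | b): greatest fixpoint, start Z0 = {t0, t1, t2, t3, t4, t5}, keep only states in Sat with every successor in Z. Z1 = {t0, t1, t3, t4, t5}; fixed.
Sat(AG (~p | b)) = {t0, t1, t3, t4, t5}
EG (AG (~p | b)): greatest fixpoint, start Z0 = {t0, t1, t3, t4, t5}, keep only states in Sat with some successor in Z. Already a fixed point.
Sat(EG (AG (~p | b))) = {t0, t1, t3, t4, t5}
t2 ∉ Sat(EG (AG (~p | b))) = {t0, t1, t3, t4, t5}, so the formula does not hold at t2.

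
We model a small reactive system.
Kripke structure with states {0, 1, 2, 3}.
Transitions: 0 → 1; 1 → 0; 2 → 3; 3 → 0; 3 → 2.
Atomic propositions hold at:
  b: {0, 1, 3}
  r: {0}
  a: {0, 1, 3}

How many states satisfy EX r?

Sat(EX r) = {s : some successor in {0}} = {1, 3}
|Sat(EX r)| = |{1, 3}| = 2.

2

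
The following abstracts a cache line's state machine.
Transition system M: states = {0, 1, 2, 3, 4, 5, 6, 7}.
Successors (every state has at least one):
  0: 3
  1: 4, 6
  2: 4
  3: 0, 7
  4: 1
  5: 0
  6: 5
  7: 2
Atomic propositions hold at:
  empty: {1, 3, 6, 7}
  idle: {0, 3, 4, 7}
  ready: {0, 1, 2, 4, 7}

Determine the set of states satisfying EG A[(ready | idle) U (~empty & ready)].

{0, 3}

Sat(ready | idle) = {0, 1, 2, 3, 4, 7}
Sat(~empty) = {0, 2, 4, 5}
Sat(~empty & ready) = {0, 2, 4}
A[(ready | idle) U (~empty & ready)]: least fixpoint, start Z0 = Sat((~empty & ready)) = {0, 2, 4}, add states in Sat(ready | idle) with every successor in Z. Z1 = {0, 2, 4, 7}; Z2 = {0, 2, 3, 4, 7}; fixed.
Sat(A[(ready | idle) U (~empty & ready)]) = {0, 2, 3, 4, 7}
EG A[(ready | idle) U (~empty & ready)]: greatest fixpoint, start Z0 = {0, 2, 3, 4, 7}, keep only states in Sat with some successor in Z. Z1 = {0, 2, 3, 7}; Z2 = {0, 3, 7}; Z3 = {0, 3}; fixed.
Sat(EG A[(ready | idle) U (~empty & ready)]) = {0, 3}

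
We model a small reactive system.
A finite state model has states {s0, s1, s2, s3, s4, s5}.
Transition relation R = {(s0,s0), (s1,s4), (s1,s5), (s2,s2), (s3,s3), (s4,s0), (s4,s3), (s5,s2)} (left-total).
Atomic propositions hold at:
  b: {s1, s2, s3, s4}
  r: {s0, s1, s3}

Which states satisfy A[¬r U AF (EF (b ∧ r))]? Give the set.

Sat(¬r) = {s2, s4, s5}
Sat(b ∧ r) = {s1, s3}
EF (b ∧ r): least fixpoint, start Z0 = {s1, s3}, add states with some successor in Z. Z1 = {s1, s3, s4}; fixed.
Sat(EF (b ∧ r)) = {s1, s3, s4}
AF (EF (b ∧ r)): least fixpoint, start Z0 = {s1, s3, s4}, add states with every successor in Z. Already a fixed point.
Sat(AF (EF (b ∧ r))) = {s1, s3, s4}
A[¬r U AF (EF (b ∧ r))]: least fixpoint, start Z0 = Sat(AF (EF (b ∧ r))) = {s1, s3, s4}, add states in Sat(¬r) with every successor in Z. Already a fixed point.
Sat(A[¬r U AF (EF (b ∧ r))]) = {s1, s3, s4}

{s1, s3, s4}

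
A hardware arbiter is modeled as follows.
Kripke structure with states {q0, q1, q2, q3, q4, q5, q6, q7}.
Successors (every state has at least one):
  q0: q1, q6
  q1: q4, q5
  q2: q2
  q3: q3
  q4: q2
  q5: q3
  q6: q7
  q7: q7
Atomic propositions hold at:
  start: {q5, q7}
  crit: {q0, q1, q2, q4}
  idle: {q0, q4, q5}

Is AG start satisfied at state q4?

No

AG start: greatest fixpoint, start Z0 = {q5, q7}, keep only states in Sat with every successor in Z. Z1 = {q7}; fixed.
Sat(AG start) = {q7}
q4 ∉ Sat(AG start) = {q7}, so the formula does not hold at q4.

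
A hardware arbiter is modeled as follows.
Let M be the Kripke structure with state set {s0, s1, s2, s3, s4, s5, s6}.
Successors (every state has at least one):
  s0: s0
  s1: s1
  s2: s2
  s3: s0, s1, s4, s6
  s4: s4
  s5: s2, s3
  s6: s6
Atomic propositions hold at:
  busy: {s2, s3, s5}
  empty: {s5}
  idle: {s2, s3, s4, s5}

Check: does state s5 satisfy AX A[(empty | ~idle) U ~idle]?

No

Sat(~idle) = {s0, s1, s6}
Sat(empty | ~idle) = {s0, s1, s5, s6}
A[(empty | ~idle) U ~idle]: least fixpoint, start Z0 = Sat(~idle) = {s0, s1, s6}, add states in Sat(empty | ~idle) with every successor in Z. Already a fixed point.
Sat(A[(empty | ~idle) U ~idle]) = {s0, s1, s6}
Sat(AX A[(empty | ~idle) U ~idle]) = {s : every successor in {s0, s1, s6}} = {s0, s1, s6}
s5 ∉ Sat(AX A[(empty | ~idle) U ~idle]) = {s0, s1, s6}, so the formula does not hold at s5.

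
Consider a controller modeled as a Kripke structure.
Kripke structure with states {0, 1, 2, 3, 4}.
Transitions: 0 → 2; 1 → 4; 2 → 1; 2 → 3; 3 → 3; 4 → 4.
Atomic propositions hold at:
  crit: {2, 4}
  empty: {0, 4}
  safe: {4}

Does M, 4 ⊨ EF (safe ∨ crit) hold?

Sat(safe ∨ crit) = {2, 4}
EF (safe ∨ crit): least fixpoint, start Z0 = {2, 4}, add states with some successor in Z. Z1 = {0, 1, 2, 4}; fixed.
Sat(EF (safe ∨ crit)) = {0, 1, 2, 4}
4 ∈ Sat(EF (safe ∨ crit)) = {0, 1, 2, 4}, so the formula holds at 4.

Yes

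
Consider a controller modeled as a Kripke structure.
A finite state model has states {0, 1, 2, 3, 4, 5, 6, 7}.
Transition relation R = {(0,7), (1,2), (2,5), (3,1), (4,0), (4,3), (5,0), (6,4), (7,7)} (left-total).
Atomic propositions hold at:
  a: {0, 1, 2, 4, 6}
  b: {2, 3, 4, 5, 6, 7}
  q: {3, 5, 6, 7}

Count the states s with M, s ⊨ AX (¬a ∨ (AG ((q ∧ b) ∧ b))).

3

Sat(¬a) = {3, 5, 7}
Sat(q ∧ b) = {3, 5, 6, 7}
Sat((q ∧ b) ∧ b) = {3, 5, 6, 7}
AG ((q ∧ b) ∧ b): greatest fixpoint, start Z0 = {3, 5, 6, 7}, keep only states in Sat with every successor in Z. Z1 = {7}; fixed.
Sat(AG ((q ∧ b) ∧ b)) = {7}
Sat(¬a ∨ (AG ((q ∧ b) ∧ b))) = {3, 5, 7}
Sat(AX (¬a ∨ (AG ((q ∧ b) ∧ b)))) = {s : every successor in {3, 5, 7}} = {0, 2, 7}
|Sat(AX (¬a ∨ (AG ((q ∧ b) ∧ b))))| = |{0, 2, 7}| = 3.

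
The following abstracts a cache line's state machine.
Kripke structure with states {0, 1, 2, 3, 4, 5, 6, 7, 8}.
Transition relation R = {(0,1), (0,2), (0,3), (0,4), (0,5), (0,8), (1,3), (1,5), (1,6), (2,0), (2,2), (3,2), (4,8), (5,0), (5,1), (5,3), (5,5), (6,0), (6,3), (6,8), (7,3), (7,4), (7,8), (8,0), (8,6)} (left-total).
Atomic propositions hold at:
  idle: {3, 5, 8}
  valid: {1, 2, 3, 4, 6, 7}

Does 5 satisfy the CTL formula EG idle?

EG idle: greatest fixpoint, start Z0 = {3, 5, 8}, keep only states in Sat with some successor in Z. Z1 = {5}; fixed.
Sat(EG idle) = {5}
5 ∈ Sat(EG idle) = {5}, so the formula holds at 5.

Yes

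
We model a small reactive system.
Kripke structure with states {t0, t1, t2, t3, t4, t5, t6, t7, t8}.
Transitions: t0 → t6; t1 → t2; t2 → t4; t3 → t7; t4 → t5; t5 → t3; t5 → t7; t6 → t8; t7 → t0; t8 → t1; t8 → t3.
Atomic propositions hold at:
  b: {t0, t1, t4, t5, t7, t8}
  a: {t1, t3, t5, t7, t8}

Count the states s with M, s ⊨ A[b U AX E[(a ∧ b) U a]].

Sat(a ∧ b) = {t1, t5, t7, t8}
E[(a ∧ b) U a]: least fixpoint, start Z0 = Sat(a) = {t1, t3, t5, t7, t8}, add states in Sat(a ∧ b) with some successor in Z. Already a fixed point.
Sat(E[(a ∧ b) U a]) = {t1, t3, t5, t7, t8}
Sat(AX E[(a ∧ b) U a]) = {s : every successor in {t1, t3, t5, t7, t8}} = {t3, t4, t5, t6, t8}
A[b U AX E[(a ∧ b) U a]]: least fixpoint, start Z0 = Sat(AX E[(a ∧ b) U a]) = {t3, t4, t5, t6, t8}, add states in Sat(b) with every successor in Z. Z1 = {t0, t3, t4, t5, t6, t8}; Z2 = {t0, t3, t4, t5, t6, t7, t8}; fixed.
Sat(A[b U AX E[(a ∧ b) U a]]) = {t0, t3, t4, t5, t6, t7, t8}
|Sat(A[b U AX E[(a ∧ b) U a]])| = |{t0, t3, t4, t5, t6, t7, t8}| = 7.

7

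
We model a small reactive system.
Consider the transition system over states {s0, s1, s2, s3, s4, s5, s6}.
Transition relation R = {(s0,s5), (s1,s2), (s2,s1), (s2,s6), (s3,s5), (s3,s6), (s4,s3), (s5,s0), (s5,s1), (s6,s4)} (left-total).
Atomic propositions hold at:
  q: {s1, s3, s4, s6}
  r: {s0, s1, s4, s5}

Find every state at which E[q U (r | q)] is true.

Sat(r | q) = {s0, s1, s3, s4, s5, s6}
E[q U (r | q)]: least fixpoint, start Z0 = Sat((r | q)) = {s0, s1, s3, s4, s5, s6}, add states in Sat(q) with some successor in Z. Already a fixed point.
Sat(E[q U (r | q)]) = {s0, s1, s3, s4, s5, s6}

{s0, s1, s3, s4, s5, s6}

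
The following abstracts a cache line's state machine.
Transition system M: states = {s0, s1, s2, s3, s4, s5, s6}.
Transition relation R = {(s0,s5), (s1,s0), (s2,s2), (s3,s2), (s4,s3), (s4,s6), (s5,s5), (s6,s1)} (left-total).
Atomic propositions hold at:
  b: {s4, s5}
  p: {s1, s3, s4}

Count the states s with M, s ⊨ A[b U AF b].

5

AF b: least fixpoint, start Z0 = {s4, s5}, add states with every successor in Z. Z1 = {s0, s4, s5}; Z2 = {s0, s1, s4, s5}; Z3 = {s0, s1, s4, s5, s6}; fixed.
Sat(AF b) = {s0, s1, s4, s5, s6}
A[b U AF b]: least fixpoint, start Z0 = Sat(AF b) = {s0, s1, s4, s5, s6}, add states in Sat(b) with every successor in Z. Already a fixed point.
Sat(A[b U AF b]) = {s0, s1, s4, s5, s6}
|Sat(A[b U AF b])| = |{s0, s1, s4, s5, s6}| = 5.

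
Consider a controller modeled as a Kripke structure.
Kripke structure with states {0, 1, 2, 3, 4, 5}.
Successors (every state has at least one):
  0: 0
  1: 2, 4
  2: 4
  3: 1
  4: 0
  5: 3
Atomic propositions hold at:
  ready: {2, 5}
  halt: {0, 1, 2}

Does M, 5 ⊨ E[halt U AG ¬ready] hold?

Sat(¬ready) = {0, 1, 3, 4}
AG ¬ready: greatest fixpoint, start Z0 = {0, 1, 3, 4}, keep only states in Sat with every successor in Z. Z1 = {0, 3, 4}; Z2 = {0, 4}; fixed.
Sat(AG ¬ready) = {0, 4}
E[halt U AG ¬ready]: least fixpoint, start Z0 = Sat(AG ¬ready) = {0, 4}, add states in Sat(halt) with some successor in Z. Z1 = {0, 1, 2, 4}; fixed.
Sat(E[halt U AG ¬ready]) = {0, 1, 2, 4}
5 ∉ Sat(E[halt U AG ¬ready]) = {0, 1, 2, 4}, so the formula does not hold at 5.

No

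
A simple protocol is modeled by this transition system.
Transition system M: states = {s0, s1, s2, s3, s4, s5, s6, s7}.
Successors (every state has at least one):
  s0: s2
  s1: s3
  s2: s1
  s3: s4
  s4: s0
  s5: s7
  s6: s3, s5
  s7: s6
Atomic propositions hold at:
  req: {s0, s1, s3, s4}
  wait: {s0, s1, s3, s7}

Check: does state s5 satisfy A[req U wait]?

A[req U wait]: least fixpoint, start Z0 = Sat(wait) = {s0, s1, s3, s7}, add states in Sat(req) with every successor in Z. Z1 = {s0, s1, s3, s4, s7}; fixed.
Sat(A[req U wait]) = {s0, s1, s3, s4, s7}
s5 ∉ Sat(A[req U wait]) = {s0, s1, s3, s4, s7}, so the formula does not hold at s5.

No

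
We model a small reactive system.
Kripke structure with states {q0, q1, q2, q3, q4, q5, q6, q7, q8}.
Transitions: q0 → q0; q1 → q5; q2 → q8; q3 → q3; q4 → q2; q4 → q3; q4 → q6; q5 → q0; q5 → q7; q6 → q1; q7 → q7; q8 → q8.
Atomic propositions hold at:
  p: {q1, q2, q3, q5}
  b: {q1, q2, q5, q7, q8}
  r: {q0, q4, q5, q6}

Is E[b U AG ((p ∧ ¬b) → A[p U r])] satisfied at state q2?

Yes

Sat(¬b) = {q0, q3, q4, q6}
Sat(p ∧ ¬b) = {q3}
A[p U r]: least fixpoint, start Z0 = Sat(r) = {q0, q4, q5, q6}, add states in Sat(p) with every successor in Z. Z1 = {q0, q1, q4, q5, q6}; fixed.
Sat(A[p U r]) = {q0, q1, q4, q5, q6}
Sat((p ∧ ¬b) → A[p U r]) = {q0, q1, q2, q4, q5, q6, q7, q8}
AG ((p ∧ ¬b) → A[p U r]): greatest fixpoint, start Z0 = {q0, q1, q2, q4, q5, q6, q7, q8}, keep only states in Sat with every successor in Z. Z1 = {q0, q1, q2, q5, q6, q7, q8}; fixed.
Sat(AG ((p ∧ ¬b) → A[p U r])) = {q0, q1, q2, q5, q6, q7, q8}
E[b U AG ((p ∧ ¬b) → A[p U r])]: least fixpoint, start Z0 = Sat(AG ((p ∧ ¬b) → A[p U r])) = {q0, q1, q2, q5, q6, q7, q8}, add states in Sat(b) with some successor in Z. Already a fixed point.
Sat(E[b U AG ((p ∧ ¬b) → A[p U r])]) = {q0, q1, q2, q5, q6, q7, q8}
q2 ∈ Sat(E[b U AG ((p ∧ ¬b) → A[p U r])]) = {q0, q1, q2, q5, q6, q7, q8}, so the formula holds at q2.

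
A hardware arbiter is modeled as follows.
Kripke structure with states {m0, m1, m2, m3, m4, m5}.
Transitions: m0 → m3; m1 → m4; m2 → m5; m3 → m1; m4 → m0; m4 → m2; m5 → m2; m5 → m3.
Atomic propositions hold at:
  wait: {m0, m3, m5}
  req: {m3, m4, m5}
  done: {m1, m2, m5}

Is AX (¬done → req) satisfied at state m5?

Yes

Sat(¬done) = {m0, m3, m4}
Sat(¬done → req) = {m1, m2, m3, m4, m5}
Sat(AX (¬done → req)) = {s : every successor in {m1, m2, m3, m4, m5}} = {m0, m1, m2, m3, m5}
m5 ∈ Sat(AX (¬done → req)) = {m0, m1, m2, m3, m5}, so the formula holds at m5.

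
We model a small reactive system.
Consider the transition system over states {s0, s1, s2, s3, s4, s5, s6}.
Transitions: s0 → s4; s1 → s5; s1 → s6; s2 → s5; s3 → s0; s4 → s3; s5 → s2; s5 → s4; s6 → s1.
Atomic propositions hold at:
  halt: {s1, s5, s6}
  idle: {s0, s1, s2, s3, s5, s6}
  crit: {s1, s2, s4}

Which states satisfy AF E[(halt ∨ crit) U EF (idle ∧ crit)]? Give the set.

{s1, s2, s5, s6}

Sat(halt ∨ crit) = {s1, s2, s4, s5, s6}
Sat(idle ∧ crit) = {s1, s2}
EF (idle ∧ crit): least fixpoint, start Z0 = {s1, s2}, add states with some successor in Z. Z1 = {s1, s2, s5, s6}; fixed.
Sat(EF (idle ∧ crit)) = {s1, s2, s5, s6}
E[(halt ∨ crit) U EF (idle ∧ crit)]: least fixpoint, start Z0 = Sat(EF (idle ∧ crit)) = {s1, s2, s5, s6}, add states in Sat(halt ∨ crit) with some successor in Z. Already a fixed point.
Sat(E[(halt ∨ crit) U EF (idle ∧ crit)]) = {s1, s2, s5, s6}
AF E[(halt ∨ crit) U EF (idle ∧ crit)]: least fixpoint, start Z0 = {s1, s2, s5, s6}, add states with every successor in Z. Already a fixed point.
Sat(AF E[(halt ∨ crit) U EF (idle ∧ crit)]) = {s1, s2, s5, s6}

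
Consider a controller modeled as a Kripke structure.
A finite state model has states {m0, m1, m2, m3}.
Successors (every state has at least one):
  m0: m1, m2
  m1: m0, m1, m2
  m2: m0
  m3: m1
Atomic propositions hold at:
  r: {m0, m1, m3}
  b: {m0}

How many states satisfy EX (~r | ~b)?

3

Sat(~r) = {m2}
Sat(~b) = {m1, m2, m3}
Sat(~r | ~b) = {m1, m2, m3}
Sat(EX (~r | ~b)) = {s : some successor in {m1, m2, m3}} = {m0, m1, m3}
|Sat(EX (~r | ~b))| = |{m0, m1, m3}| = 3.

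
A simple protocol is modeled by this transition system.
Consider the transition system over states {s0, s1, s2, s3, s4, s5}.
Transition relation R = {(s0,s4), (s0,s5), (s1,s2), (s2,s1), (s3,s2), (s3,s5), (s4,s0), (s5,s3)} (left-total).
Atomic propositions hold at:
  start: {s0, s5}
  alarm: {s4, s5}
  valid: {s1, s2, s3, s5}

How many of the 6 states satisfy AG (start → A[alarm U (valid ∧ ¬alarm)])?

4

Sat(¬alarm) = {s0, s1, s2, s3}
Sat(valid ∧ ¬alarm) = {s1, s2, s3}
A[alarm U (valid ∧ ¬alarm)]: least fixpoint, start Z0 = Sat((valid ∧ ¬alarm)) = {s1, s2, s3}, add states in Sat(alarm) with every successor in Z. Z1 = {s1, s2, s3, s5}; fixed.
Sat(A[alarm U (valid ∧ ¬alarm)]) = {s1, s2, s3, s5}
Sat(start → A[alarm U (valid ∧ ¬alarm)]) = {s1, s2, s3, s4, s5}
AG (start → A[alarm U (valid ∧ ¬alarm)]): greatest fixpoint, start Z0 = {s1, s2, s3, s4, s5}, keep only states in Sat with every successor in Z. Z1 = {s1, s2, s3, s5}; fixed.
Sat(AG (start → A[alarm U (valid ∧ ¬alarm)])) = {s1, s2, s3, s5}
|Sat(AG (start → A[alarm U (valid ∧ ¬alarm)]))| = |{s1, s2, s3, s5}| = 4.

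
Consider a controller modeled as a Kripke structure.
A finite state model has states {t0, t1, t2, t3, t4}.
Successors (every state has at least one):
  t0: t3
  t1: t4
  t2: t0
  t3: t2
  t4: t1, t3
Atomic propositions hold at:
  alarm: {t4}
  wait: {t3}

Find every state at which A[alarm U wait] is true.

A[alarm U wait]: least fixpoint, start Z0 = Sat(wait) = {t3}, add states in Sat(alarm) with every successor in Z. Already a fixed point.
Sat(A[alarm U wait]) = {t3}

{t3}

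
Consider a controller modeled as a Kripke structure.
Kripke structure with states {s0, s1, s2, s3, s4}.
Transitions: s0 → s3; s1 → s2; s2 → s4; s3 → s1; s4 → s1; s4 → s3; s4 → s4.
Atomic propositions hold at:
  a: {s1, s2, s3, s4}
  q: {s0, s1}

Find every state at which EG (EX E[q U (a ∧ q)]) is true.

{s4}

Sat(a ∧ q) = {s1}
E[q U (a ∧ q)]: least fixpoint, start Z0 = Sat((a ∧ q)) = {s1}, add states in Sat(q) with some successor in Z. Already a fixed point.
Sat(E[q U (a ∧ q)]) = {s1}
Sat(EX E[q U (a ∧ q)]) = {s : some successor in {s1}} = {s3, s4}
EG (EX E[q U (a ∧ q)]): greatest fixpoint, start Z0 = {s3, s4}, keep only states in Sat with some successor in Z. Z1 = {s4}; fixed.
Sat(EG (EX E[q U (a ∧ q)])) = {s4}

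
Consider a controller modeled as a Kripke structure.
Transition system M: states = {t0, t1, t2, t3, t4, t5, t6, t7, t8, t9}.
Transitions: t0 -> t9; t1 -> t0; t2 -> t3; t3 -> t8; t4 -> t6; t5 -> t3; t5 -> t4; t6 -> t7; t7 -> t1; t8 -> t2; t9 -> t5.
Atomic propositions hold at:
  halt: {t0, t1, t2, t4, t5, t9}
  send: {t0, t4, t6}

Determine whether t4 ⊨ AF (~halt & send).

Yes

Sat(~halt) = {t3, t6, t7, t8}
Sat(~halt & send) = {t6}
AF (~halt & send): least fixpoint, start Z0 = {t6}, add states with every successor in Z. Z1 = {t4, t6}; fixed.
Sat(AF (~halt & send)) = {t4, t6}
t4 ∈ Sat(AF (~halt & send)) = {t4, t6}, so the formula holds at t4.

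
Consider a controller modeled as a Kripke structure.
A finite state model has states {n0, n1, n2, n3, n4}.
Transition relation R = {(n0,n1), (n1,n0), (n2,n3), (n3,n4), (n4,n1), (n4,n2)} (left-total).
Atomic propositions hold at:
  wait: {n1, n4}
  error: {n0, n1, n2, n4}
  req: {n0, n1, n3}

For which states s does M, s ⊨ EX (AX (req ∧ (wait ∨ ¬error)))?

Sat(¬error) = {n3}
Sat(wait ∨ ¬error) = {n1, n3, n4}
Sat(req ∧ (wait ∨ ¬error)) = {n1, n3}
Sat(AX (req ∧ (wait ∨ ¬error))) = {s : every successor in {n1, n3}} = {n0, n2}
Sat(EX (AX (req ∧ (wait ∨ ¬error)))) = {s : some successor in {n0, n2}} = {n1, n4}

{n1, n4}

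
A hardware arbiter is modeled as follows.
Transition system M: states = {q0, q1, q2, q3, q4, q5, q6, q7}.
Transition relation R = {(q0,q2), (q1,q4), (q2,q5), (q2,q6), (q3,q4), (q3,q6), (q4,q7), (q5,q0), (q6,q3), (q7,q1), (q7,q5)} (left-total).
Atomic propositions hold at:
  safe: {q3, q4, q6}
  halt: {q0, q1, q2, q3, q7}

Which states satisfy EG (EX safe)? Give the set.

Sat(EX safe) = {s : some successor in {q3, q4, q6}} = {q1, q2, q3, q6}
EG (EX safe): greatest fixpoint, start Z0 = {q1, q2, q3, q6}, keep only states in Sat with some successor in Z. Z1 = {q2, q3, q6}; fixed.
Sat(EG (EX safe)) = {q2, q3, q6}

{q2, q3, q6}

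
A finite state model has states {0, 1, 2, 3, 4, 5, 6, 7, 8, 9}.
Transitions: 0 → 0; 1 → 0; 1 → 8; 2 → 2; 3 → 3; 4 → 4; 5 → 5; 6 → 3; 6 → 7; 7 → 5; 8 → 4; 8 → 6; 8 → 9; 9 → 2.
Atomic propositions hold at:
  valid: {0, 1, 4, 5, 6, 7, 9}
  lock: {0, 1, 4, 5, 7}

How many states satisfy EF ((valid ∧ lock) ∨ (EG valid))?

Sat(valid ∧ lock) = {0, 1, 4, 5, 7}
EG valid: greatest fixpoint, start Z0 = {0, 1, 4, 5, 6, 7, 9}, keep only states in Sat with some successor in Z. Z1 = {0, 1, 4, 5, 6, 7}; fixed.
Sat(EG valid) = {0, 1, 4, 5, 6, 7}
Sat((valid ∧ lock) ∨ (EG valid)) = {0, 1, 4, 5, 6, 7}
EF ((valid ∧ lock) ∨ (EG valid)): least fixpoint, start Z0 = {0, 1, 4, 5, 6, 7}, add states with some successor in Z. Z1 = {0, 1, 4, 5, 6, 7, 8}; fixed.
Sat(EF ((valid ∧ lock) ∨ (EG valid))) = {0, 1, 4, 5, 6, 7, 8}
|Sat(EF ((valid ∧ lock) ∨ (EG valid)))| = |{0, 1, 4, 5, 6, 7, 8}| = 7.

7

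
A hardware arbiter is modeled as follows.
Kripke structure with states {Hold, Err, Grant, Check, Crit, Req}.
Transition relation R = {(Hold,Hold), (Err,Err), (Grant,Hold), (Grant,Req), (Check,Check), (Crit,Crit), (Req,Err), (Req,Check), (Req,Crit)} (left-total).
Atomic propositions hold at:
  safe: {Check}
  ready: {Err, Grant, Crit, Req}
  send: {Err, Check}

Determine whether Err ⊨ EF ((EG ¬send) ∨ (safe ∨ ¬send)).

Sat(¬send) = {Hold, Grant, Crit, Req}
EG ¬send: greatest fixpoint, start Z0 = {Hold, Grant, Crit, Req}, keep only states in Sat with some successor in Z. Already a fixed point.
Sat(EG ¬send) = {Hold, Grant, Crit, Req}
Sat(safe ∨ ¬send) = {Hold, Grant, Check, Crit, Req}
Sat((EG ¬send) ∨ (safe ∨ ¬send)) = {Hold, Grant, Check, Crit, Req}
EF ((EG ¬send) ∨ (safe ∨ ¬send)): least fixpoint, start Z0 = {Hold, Grant, Check, Crit, Req}, add states with some successor in Z. Already a fixed point.
Sat(EF ((EG ¬send) ∨ (safe ∨ ¬send))) = {Hold, Grant, Check, Crit, Req}
Err ∉ Sat(EF ((EG ¬send) ∨ (safe ∨ ¬send))) = {Hold, Grant, Check, Crit, Req}, so the formula does not hold at Err.

No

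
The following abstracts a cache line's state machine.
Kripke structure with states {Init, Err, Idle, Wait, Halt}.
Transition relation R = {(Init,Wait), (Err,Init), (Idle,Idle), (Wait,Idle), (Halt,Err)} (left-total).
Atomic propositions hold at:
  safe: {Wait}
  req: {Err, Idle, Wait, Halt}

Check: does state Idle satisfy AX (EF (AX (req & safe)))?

No

Sat(req & safe) = {Wait}
Sat(AX (req & safe)) = {s : every successor in {Wait}} = {Init}
EF (AX (req & safe)): least fixpoint, start Z0 = {Init}, add states with some successor in Z. Z1 = {Init, Err}; Z2 = {Init, Err, Halt}; fixed.
Sat(EF (AX (req & safe))) = {Init, Err, Halt}
Sat(AX (EF (AX (req & safe)))) = {s : every successor in {Init, Err, Halt}} = {Err, Halt}
Idle ∉ Sat(AX (EF (AX (req & safe)))) = {Err, Halt}, so the formula does not hold at Idle.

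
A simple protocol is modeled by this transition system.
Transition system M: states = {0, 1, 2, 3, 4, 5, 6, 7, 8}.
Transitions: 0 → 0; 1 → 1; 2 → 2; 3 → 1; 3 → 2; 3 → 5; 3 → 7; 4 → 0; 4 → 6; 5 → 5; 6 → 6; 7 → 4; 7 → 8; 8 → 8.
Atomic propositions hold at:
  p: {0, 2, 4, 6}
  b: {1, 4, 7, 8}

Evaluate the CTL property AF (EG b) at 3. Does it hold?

EG b: greatest fixpoint, start Z0 = {1, 4, 7, 8}, keep only states in Sat with some successor in Z. Z1 = {1, 7, 8}; fixed.
Sat(EG b) = {1, 7, 8}
AF (EG b): least fixpoint, start Z0 = {1, 7, 8}, add states with every successor in Z. Already a fixed point.
Sat(AF (EG b)) = {1, 7, 8}
3 ∉ Sat(AF (EG b)) = {1, 7, 8}, so the formula does not hold at 3.

No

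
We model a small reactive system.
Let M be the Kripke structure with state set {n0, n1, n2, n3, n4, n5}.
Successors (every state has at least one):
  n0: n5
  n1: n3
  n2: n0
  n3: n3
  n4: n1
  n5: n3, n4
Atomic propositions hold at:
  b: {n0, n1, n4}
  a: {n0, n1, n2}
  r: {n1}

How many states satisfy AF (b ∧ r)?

Sat(b ∧ r) = {n1}
AF (b ∧ r): least fixpoint, start Z0 = {n1}, add states with every successor in Z. Z1 = {n1, n4}; fixed.
Sat(AF (b ∧ r)) = {n1, n4}
|Sat(AF (b ∧ r))| = |{n1, n4}| = 2.

2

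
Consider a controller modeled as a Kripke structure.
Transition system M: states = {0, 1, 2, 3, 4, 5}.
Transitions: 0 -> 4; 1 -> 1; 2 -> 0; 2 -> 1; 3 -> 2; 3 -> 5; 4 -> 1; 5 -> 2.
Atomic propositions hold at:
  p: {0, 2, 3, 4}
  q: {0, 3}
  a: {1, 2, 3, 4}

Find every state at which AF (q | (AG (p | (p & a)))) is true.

{0, 3}

Sat(p & a) = {2, 3, 4}
Sat(p | (p & a)) = {0, 2, 3, 4}
AG (p | (p & a)): greatest fixpoint, start Z0 = {0, 2, 3, 4}, keep only states in Sat with every successor in Z. Z1 = {0}; Z2 = ∅; fixed.
Sat(AG (p | (p & a))) = ∅
Sat(q | (AG (p | (p & a)))) = {0, 3}
AF (q | (AG (p | (p & a)))): least fixpoint, start Z0 = {0, 3}, add states with every successor in Z. Already a fixed point.
Sat(AF (q | (AG (p | (p & a))))) = {0, 3}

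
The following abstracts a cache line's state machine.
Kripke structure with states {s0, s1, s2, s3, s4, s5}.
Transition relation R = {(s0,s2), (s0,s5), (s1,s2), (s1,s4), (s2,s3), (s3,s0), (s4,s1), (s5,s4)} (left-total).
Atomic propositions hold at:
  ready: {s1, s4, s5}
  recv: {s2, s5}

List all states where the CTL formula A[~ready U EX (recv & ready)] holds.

{s0, s2, s3}

Sat(~ready) = {s0, s2, s3}
Sat(recv & ready) = {s5}
Sat(EX (recv & ready)) = {s : some successor in {s5}} = {s0}
A[~ready U EX (recv & ready)]: least fixpoint, start Z0 = Sat(EX (recv & ready)) = {s0}, add states in Sat(~ready) with every successor in Z. Z1 = {s0, s3}; Z2 = {s0, s2, s3}; fixed.
Sat(A[~ready U EX (recv & ready)]) = {s0, s2, s3}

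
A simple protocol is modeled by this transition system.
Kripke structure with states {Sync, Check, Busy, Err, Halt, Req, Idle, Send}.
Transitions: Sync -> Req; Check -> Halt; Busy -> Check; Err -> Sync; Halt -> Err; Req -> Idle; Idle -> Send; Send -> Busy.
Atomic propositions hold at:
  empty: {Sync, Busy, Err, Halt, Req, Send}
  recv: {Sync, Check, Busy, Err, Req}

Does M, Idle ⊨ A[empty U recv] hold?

No

A[empty U recv]: least fixpoint, start Z0 = Sat(recv) = {Sync, Check, Busy, Err, Req}, add states in Sat(empty) with every successor in Z. Z1 = {Sync, Check, Busy, Err, Halt, Req, Send}; fixed.
Sat(A[empty U recv]) = {Sync, Check, Busy, Err, Halt, Req, Send}
Idle ∉ Sat(A[empty U recv]) = {Sync, Check, Busy, Err, Halt, Req, Send}, so the formula does not hold at Idle.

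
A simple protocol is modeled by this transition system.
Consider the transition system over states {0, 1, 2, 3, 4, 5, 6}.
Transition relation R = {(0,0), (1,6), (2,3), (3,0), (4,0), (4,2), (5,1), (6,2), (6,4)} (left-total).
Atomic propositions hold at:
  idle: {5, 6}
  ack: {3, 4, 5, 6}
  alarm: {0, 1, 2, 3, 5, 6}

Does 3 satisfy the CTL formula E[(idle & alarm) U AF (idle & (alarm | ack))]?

Sat(idle & alarm) = {5, 6}
Sat(alarm | ack) = {0, 1, 2, 3, 4, 5, 6}
Sat(idle & (alarm | ack)) = {5, 6}
AF (idle & (alarm | ack)): least fixpoint, start Z0 = {5, 6}, add states with every successor in Z. Z1 = {1, 5, 6}; fixed.
Sat(AF (idle & (alarm | ack))) = {1, 5, 6}
E[(idle & alarm) U AF (idle & (alarm | ack))]: least fixpoint, start Z0 = Sat(AF (idle & (alarm | ack))) = {1, 5, 6}, add states in Sat(idle & alarm) with some successor in Z. Already a fixed point.
Sat(E[(idle & alarm) U AF (idle & (alarm | ack))]) = {1, 5, 6}
3 ∉ Sat(E[(idle & alarm) U AF (idle & (alarm | ack))]) = {1, 5, 6}, so the formula does not hold at 3.

No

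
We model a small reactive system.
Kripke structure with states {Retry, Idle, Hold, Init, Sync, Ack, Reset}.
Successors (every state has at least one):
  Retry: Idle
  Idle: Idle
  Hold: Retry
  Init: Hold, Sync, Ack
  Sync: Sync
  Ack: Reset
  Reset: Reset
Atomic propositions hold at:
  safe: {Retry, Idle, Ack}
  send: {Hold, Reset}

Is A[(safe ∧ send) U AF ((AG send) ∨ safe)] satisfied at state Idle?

Yes

Sat(safe ∧ send) = ∅
AG send: greatest fixpoint, start Z0 = {Hold, Reset}, keep only states in Sat with every successor in Z. Z1 = {Reset}; fixed.
Sat(AG send) = {Reset}
Sat((AG send) ∨ safe) = {Retry, Idle, Ack, Reset}
AF ((AG send) ∨ safe): least fixpoint, start Z0 = {Retry, Idle, Ack, Reset}, add states with every successor in Z. Z1 = {Retry, Idle, Hold, Ack, Reset}; fixed.
Sat(AF ((AG send) ∨ safe)) = {Retry, Idle, Hold, Ack, Reset}
A[(safe ∧ send) U AF ((AG send) ∨ safe)]: least fixpoint, start Z0 = Sat(AF ((AG send) ∨ safe)) = {Retry, Idle, Hold, Ack, Reset}, add states in Sat(safe ∧ send) with every successor in Z. Already a fixed point.
Sat(A[(safe ∧ send) U AF ((AG send) ∨ safe)]) = {Retry, Idle, Hold, Ack, Reset}
Idle ∈ Sat(A[(safe ∧ send) U AF ((AG send) ∨ safe)]) = {Retry, Idle, Hold, Ack, Reset}, so the formula holds at Idle.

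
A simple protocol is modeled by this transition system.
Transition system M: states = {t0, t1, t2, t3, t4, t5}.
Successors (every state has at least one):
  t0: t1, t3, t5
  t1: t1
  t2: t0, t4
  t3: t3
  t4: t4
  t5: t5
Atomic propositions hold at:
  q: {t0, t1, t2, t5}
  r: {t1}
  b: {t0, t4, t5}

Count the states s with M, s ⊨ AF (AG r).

AG r: greatest fixpoint, start Z0 = {t1}, keep only states in Sat with every successor in Z. Already a fixed point.
Sat(AG r) = {t1}
AF (AG r): least fixpoint, start Z0 = {t1}, add states with every successor in Z. Already a fixed point.
Sat(AF (AG r)) = {t1}
|Sat(AF (AG r))| = |{t1}| = 1.

1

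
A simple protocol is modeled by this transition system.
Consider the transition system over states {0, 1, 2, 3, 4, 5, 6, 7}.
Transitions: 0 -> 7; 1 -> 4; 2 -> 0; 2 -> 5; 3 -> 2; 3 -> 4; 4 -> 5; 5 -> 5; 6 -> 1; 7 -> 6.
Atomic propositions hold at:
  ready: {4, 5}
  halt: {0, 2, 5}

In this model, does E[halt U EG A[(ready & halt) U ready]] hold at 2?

Sat(ready & halt) = {5}
A[(ready & halt) U ready]: least fixpoint, start Z0 = Sat(ready) = {4, 5}, add states in Sat(ready & halt) with every successor in Z. Already a fixed point.
Sat(A[(ready & halt) U ready]) = {4, 5}
EG A[(ready & halt) U ready]: greatest fixpoint, start Z0 = {4, 5}, keep only states in Sat with some successor in Z. Already a fixed point.
Sat(EG A[(ready & halt) U ready]) = {4, 5}
E[halt U EG A[(ready & halt) U ready]]: least fixpoint, start Z0 = Sat(EG A[(ready & halt) U ready]) = {4, 5}, add states in Sat(halt) with some successor in Z. Z1 = {2, 4, 5}; fixed.
Sat(E[halt U EG A[(ready & halt) U ready]]) = {2, 4, 5}
2 ∈ Sat(E[halt U EG A[(ready & halt) U ready]]) = {2, 4, 5}, so the formula holds at 2.

Yes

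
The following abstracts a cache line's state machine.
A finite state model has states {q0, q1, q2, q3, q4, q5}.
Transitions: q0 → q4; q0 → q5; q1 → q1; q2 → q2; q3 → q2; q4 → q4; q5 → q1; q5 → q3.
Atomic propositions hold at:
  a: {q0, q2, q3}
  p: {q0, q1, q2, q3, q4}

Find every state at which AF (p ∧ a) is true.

{q0, q2, q3}

Sat(p ∧ a) = {q0, q2, q3}
AF (p ∧ a): least fixpoint, start Z0 = {q0, q2, q3}, add states with every successor in Z. Already a fixed point.
Sat(AF (p ∧ a)) = {q0, q2, q3}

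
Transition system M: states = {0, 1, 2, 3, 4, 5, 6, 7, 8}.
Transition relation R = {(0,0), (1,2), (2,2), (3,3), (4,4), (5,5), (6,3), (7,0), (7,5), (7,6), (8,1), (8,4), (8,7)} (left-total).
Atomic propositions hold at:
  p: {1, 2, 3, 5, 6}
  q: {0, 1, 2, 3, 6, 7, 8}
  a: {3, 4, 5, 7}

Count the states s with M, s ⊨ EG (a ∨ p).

Sat(a ∨ p) = {1, 2, 3, 4, 5, 6, 7}
EG (a ∨ p): greatest fixpoint, start Z0 = {1, 2, 3, 4, 5, 6, 7}, keep only states in Sat with some successor in Z. Already a fixed point.
Sat(EG (a ∨ p)) = {1, 2, 3, 4, 5, 6, 7}
|Sat(EG (a ∨ p))| = |{1, 2, 3, 4, 5, 6, 7}| = 7.

7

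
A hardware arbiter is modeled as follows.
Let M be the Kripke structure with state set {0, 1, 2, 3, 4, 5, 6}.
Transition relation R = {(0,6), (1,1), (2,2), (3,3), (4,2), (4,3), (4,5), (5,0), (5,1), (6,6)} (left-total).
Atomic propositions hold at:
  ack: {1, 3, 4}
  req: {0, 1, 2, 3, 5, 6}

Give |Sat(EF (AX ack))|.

Sat(AX ack) = {s : every successor in {1, 3, 4}} = {1, 3}
EF (AX ack): least fixpoint, start Z0 = {1, 3}, add states with some successor in Z. Z1 = {1, 3, 4, 5}; fixed.
Sat(EF (AX ack)) = {1, 3, 4, 5}
|Sat(EF (AX ack))| = |{1, 3, 4, 5}| = 4.

4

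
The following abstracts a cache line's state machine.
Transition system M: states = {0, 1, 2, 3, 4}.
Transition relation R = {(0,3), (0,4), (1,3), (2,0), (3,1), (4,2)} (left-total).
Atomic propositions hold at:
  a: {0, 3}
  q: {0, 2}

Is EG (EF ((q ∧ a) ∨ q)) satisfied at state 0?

Yes

Sat(q ∧ a) = {0}
Sat((q ∧ a) ∨ q) = {0, 2}
EF ((q ∧ a) ∨ q): least fixpoint, start Z0 = {0, 2}, add states with some successor in Z. Z1 = {0, 2, 4}; fixed.
Sat(EF ((q ∧ a) ∨ q)) = {0, 2, 4}
EG (EF ((q ∧ a) ∨ q)): greatest fixpoint, start Z0 = {0, 2, 4}, keep only states in Sat with some successor in Z. Already a fixed point.
Sat(EG (EF ((q ∧ a) ∨ q))) = {0, 2, 4}
0 ∈ Sat(EG (EF ((q ∧ a) ∨ q))) = {0, 2, 4}, so the formula holds at 0.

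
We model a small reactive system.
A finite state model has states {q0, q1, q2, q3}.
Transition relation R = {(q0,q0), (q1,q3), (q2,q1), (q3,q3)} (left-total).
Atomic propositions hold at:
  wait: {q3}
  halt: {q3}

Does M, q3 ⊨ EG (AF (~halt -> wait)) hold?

Sat(~halt) = {q0, q1, q2}
Sat(~halt -> wait) = {q3}
AF (~halt -> wait): least fixpoint, start Z0 = {q3}, add states with every successor in Z. Z1 = {q1, q3}; Z2 = {q1, q2, q3}; fixed.
Sat(AF (~halt -> wait)) = {q1, q2, q3}
EG (AF (~halt -> wait)): greatest fixpoint, start Z0 = {q1, q2, q3}, keep only states in Sat with some successor in Z. Already a fixed point.
Sat(EG (AF (~halt -> wait))) = {q1, q2, q3}
q3 ∈ Sat(EG (AF (~halt -> wait))) = {q1, q2, q3}, so the formula holds at q3.

Yes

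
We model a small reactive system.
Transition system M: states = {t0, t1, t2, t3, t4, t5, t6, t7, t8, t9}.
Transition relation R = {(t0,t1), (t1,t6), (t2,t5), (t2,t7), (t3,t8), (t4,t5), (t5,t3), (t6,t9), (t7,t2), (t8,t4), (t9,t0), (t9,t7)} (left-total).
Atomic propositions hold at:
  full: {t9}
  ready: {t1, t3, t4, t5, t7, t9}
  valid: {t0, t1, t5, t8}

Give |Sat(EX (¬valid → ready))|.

8

Sat(¬valid) = {t2, t3, t4, t6, t7, t9}
Sat(¬valid → ready) = {t0, t1, t3, t4, t5, t7, t8, t9}
Sat(EX (¬valid → ready)) = {s : some successor in {t0, t1, t3, t4, t5, t7, t8, t9}} = {t0, t2, t3, t4, t5, t6, t8, t9}
|Sat(EX (¬valid → ready))| = |{t0, t2, t3, t4, t5, t6, t8, t9}| = 8.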